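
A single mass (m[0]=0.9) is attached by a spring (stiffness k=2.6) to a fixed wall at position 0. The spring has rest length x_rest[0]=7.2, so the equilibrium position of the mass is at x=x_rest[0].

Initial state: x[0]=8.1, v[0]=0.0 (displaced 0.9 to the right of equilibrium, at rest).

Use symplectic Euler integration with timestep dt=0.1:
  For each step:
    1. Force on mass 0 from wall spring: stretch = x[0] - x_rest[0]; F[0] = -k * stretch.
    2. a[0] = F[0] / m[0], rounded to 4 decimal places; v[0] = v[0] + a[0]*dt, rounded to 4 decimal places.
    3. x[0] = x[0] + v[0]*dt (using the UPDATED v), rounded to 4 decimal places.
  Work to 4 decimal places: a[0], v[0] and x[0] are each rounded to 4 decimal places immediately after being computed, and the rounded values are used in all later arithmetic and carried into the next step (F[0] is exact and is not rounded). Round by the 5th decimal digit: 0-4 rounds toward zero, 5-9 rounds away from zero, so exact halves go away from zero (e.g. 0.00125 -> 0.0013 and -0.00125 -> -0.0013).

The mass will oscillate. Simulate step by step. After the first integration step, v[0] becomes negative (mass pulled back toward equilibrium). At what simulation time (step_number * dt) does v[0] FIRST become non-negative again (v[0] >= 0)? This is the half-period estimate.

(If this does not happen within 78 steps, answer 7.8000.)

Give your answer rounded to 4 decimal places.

Answer: 1.9000

Derivation:
Step 0: x=[8.1000] v=[0.0000]
Step 1: x=[8.0740] v=[-0.2600]
Step 2: x=[8.0228] v=[-0.5125]
Step 3: x=[7.9478] v=[-0.7502]
Step 4: x=[7.8512] v=[-0.9662]
Step 5: x=[7.7358] v=[-1.1543]
Step 6: x=[7.6049] v=[-1.3091]
Step 7: x=[7.4623] v=[-1.4261]
Step 8: x=[7.3121] v=[-1.5019]
Step 9: x=[7.1587] v=[-1.5343]
Step 10: x=[7.0065] v=[-1.5224]
Step 11: x=[6.8599] v=[-1.4665]
Step 12: x=[6.7231] v=[-1.3683]
Step 13: x=[6.6001] v=[-1.2305]
Step 14: x=[6.4944] v=[-1.0572]
Step 15: x=[6.4091] v=[-0.8534]
Step 16: x=[6.3466] v=[-0.6249]
Step 17: x=[6.3088] v=[-0.3784]
Step 18: x=[6.2967] v=[-0.1209]
Step 19: x=[6.3107] v=[0.1401]
First v>=0 after going negative at step 19, time=1.9000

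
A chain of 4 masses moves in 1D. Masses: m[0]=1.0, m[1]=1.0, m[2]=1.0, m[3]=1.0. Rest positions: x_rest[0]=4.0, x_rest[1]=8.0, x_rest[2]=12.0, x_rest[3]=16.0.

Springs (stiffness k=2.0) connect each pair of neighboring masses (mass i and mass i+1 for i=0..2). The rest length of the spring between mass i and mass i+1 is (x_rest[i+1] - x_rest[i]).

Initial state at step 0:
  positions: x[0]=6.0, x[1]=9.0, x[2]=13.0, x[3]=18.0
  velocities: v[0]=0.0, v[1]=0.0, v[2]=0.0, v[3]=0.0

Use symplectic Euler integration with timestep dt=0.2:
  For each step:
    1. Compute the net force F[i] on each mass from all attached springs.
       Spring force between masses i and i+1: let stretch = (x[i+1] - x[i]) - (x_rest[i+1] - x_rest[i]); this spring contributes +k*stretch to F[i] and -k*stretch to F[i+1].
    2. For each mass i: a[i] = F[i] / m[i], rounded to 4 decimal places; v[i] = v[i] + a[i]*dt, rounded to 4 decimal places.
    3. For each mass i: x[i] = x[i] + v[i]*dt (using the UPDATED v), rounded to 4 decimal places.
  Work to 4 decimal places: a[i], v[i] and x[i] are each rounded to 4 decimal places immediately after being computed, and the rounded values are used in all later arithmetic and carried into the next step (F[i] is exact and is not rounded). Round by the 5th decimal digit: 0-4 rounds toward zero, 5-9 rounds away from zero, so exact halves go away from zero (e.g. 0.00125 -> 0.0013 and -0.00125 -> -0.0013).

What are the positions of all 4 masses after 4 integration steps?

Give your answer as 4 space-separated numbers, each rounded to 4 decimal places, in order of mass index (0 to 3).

Step 0: x=[6.0000 9.0000 13.0000 18.0000] v=[0.0000 0.0000 0.0000 0.0000]
Step 1: x=[5.9200 9.0800 13.0800 17.9200] v=[-0.4000 0.4000 0.4000 -0.4000]
Step 2: x=[5.7728 9.2272 13.2272 17.7728] v=[-0.7360 0.7360 0.7360 -0.7360]
Step 3: x=[5.5820 9.4180 13.4180 17.5820] v=[-0.9542 0.9542 0.9542 -0.9542]
Step 4: x=[5.3780 9.6220 13.6220 17.3780] v=[-1.0198 1.0198 1.0198 -1.0198]

Answer: 5.3780 9.6220 13.6220 17.3780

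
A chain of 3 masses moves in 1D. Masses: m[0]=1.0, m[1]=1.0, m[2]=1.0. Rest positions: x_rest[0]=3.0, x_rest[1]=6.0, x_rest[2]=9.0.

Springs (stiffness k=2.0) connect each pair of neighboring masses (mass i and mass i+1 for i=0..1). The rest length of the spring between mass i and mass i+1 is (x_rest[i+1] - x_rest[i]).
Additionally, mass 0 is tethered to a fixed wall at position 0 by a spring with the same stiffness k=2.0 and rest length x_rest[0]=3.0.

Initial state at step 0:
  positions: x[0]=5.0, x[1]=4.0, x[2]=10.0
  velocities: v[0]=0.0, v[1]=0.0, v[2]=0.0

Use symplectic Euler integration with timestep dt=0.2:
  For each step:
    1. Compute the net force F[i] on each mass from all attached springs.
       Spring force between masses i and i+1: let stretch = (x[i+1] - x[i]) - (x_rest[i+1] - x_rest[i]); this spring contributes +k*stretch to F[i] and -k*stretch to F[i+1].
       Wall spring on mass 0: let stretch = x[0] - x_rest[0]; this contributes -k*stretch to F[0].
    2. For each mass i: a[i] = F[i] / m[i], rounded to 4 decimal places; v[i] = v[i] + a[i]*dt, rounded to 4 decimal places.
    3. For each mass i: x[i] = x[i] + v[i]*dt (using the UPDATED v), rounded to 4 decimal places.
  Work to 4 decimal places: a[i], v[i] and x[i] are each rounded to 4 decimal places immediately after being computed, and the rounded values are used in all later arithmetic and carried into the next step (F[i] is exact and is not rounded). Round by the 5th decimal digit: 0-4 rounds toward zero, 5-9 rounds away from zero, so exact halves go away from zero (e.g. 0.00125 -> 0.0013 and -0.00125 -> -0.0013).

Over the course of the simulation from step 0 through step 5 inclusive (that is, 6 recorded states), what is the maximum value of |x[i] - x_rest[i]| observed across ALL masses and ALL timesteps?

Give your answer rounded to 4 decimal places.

Step 0: x=[5.0000 4.0000 10.0000] v=[0.0000 0.0000 0.0000]
Step 1: x=[4.5200 4.5600 9.7600] v=[-2.4000 2.8000 -1.2000]
Step 2: x=[3.6816 5.5328 9.3440] v=[-4.1920 4.8640 -2.0800]
Step 3: x=[2.6968 6.6624 8.8631] v=[-4.9242 5.6480 -2.4045]
Step 4: x=[1.8135 7.6508 8.4461] v=[-4.4167 4.9420 -2.0848]
Step 5: x=[1.2521 8.2358 8.2055] v=[-2.8072 2.9252 -1.2029]
Max displacement = 2.2358

Answer: 2.2358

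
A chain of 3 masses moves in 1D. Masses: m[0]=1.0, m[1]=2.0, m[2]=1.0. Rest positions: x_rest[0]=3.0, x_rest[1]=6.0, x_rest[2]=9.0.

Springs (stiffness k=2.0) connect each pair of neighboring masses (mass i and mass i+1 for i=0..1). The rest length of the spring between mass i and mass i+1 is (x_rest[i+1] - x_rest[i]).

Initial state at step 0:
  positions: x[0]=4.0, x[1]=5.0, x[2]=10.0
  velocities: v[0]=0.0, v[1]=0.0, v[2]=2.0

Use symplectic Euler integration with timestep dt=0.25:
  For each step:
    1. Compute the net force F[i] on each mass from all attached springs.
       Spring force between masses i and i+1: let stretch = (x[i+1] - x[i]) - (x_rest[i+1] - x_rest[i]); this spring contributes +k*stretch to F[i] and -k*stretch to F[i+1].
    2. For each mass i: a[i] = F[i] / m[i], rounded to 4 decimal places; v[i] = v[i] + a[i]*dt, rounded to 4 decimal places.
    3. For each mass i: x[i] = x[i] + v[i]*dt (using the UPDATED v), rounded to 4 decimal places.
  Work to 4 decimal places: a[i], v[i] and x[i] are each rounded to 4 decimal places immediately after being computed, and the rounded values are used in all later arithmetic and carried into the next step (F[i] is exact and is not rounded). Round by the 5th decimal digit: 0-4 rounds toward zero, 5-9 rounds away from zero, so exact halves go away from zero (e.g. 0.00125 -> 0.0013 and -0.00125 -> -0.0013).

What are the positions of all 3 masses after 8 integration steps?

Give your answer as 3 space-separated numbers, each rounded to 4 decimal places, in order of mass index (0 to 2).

Answer: 3.1684 7.6206 9.5905

Derivation:
Step 0: x=[4.0000 5.0000 10.0000] v=[0.0000 0.0000 2.0000]
Step 1: x=[3.7500 5.2500 10.2500] v=[-1.0000 1.0000 1.0000]
Step 2: x=[3.3125 5.7188 10.2500] v=[-1.7500 1.8750 0.0000]
Step 3: x=[2.8008 6.3204 10.0586] v=[-2.0469 2.4062 -0.7656]
Step 4: x=[2.3540 6.9356 9.7749] v=[-1.7871 2.4609 -1.1347]
Step 5: x=[2.1049 7.4419 9.5113] v=[-0.9963 2.0253 -1.0544]
Step 6: x=[2.1480 7.7440 9.3640] v=[0.1722 1.2084 -0.5891]
Step 7: x=[2.5156 7.7976 9.3892] v=[1.4702 0.2144 0.1009]
Step 8: x=[3.1684 7.6206 9.5905] v=[2.6112 -0.7082 0.8051]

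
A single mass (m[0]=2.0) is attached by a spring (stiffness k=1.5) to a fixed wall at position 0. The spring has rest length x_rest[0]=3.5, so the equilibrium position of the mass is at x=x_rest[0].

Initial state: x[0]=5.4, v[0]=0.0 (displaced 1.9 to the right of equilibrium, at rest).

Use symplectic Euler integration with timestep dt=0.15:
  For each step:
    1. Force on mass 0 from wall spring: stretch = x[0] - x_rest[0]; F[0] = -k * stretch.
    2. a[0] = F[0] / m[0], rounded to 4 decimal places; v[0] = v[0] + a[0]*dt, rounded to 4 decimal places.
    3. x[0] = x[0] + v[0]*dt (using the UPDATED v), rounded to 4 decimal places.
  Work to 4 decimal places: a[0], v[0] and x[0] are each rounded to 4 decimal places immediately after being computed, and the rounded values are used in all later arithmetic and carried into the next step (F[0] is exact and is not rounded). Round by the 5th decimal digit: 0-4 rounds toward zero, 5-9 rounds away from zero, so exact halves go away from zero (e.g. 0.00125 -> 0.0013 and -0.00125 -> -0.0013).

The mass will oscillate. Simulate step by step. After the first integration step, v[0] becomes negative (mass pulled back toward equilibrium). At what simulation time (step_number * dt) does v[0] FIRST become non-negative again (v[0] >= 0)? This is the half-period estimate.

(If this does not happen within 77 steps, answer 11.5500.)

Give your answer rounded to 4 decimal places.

Step 0: x=[5.4000] v=[0.0000]
Step 1: x=[5.3679] v=[-0.2138]
Step 2: x=[5.3043] v=[-0.4239]
Step 3: x=[5.2103] v=[-0.6269]
Step 4: x=[5.0874] v=[-0.8193]
Step 5: x=[4.9377] v=[-0.9979]
Step 6: x=[4.7638] v=[-1.1596]
Step 7: x=[4.5685] v=[-1.3018]
Step 8: x=[4.3552] v=[-1.4220]
Step 9: x=[4.1275] v=[-1.5182]
Step 10: x=[3.8892] v=[-1.5888]
Step 11: x=[3.6443] v=[-1.6326]
Step 12: x=[3.3970] v=[-1.6488]
Step 13: x=[3.1514] v=[-1.6372]
Step 14: x=[2.9117] v=[-1.5980]
Step 15: x=[2.6819] v=[-1.5318]
Step 16: x=[2.4659] v=[-1.4398]
Step 17: x=[2.2674] v=[-1.3235]
Step 18: x=[2.0897] v=[-1.1848]
Step 19: x=[1.9358] v=[-1.0261]
Step 20: x=[1.8083] v=[-0.8501]
Step 21: x=[1.7093] v=[-0.6598]
Step 22: x=[1.6405] v=[-0.4584]
Step 23: x=[1.6031] v=[-0.2492]
Step 24: x=[1.5977] v=[-0.0358]
Step 25: x=[1.6244] v=[0.1782]
First v>=0 after going negative at step 25, time=3.7500

Answer: 3.7500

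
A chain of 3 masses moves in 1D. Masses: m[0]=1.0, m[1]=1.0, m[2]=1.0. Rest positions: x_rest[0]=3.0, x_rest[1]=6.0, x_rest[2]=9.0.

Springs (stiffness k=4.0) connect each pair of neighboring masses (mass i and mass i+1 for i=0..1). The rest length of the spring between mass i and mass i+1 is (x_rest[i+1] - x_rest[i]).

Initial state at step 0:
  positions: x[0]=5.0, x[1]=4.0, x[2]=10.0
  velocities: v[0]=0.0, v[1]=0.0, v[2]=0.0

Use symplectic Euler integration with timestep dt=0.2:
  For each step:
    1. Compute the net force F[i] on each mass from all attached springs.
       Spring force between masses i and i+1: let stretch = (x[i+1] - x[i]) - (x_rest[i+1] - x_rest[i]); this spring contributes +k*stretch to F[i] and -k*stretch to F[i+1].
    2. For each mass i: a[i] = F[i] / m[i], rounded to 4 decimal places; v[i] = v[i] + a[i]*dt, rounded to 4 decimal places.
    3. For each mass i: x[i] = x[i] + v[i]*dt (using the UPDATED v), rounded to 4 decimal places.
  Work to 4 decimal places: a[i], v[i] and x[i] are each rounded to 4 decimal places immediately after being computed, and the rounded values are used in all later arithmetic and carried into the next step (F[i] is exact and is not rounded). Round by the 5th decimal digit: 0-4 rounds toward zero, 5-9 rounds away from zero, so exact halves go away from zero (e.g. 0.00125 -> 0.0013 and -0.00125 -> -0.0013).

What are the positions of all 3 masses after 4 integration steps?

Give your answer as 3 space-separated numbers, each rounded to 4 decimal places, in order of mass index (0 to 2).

Step 0: x=[5.0000 4.0000 10.0000] v=[0.0000 0.0000 0.0000]
Step 1: x=[4.3600 5.1200 9.5200] v=[-3.2000 5.6000 -2.4000]
Step 2: x=[3.3616 6.8224 8.8160] v=[-4.9920 8.5120 -3.5200]
Step 3: x=[2.4369 8.2900 8.2730] v=[-4.6234 7.3382 -2.7149]
Step 4: x=[1.9687 8.8184 8.2127] v=[-2.3409 2.6421 -0.3013]

Answer: 1.9687 8.8184 8.2127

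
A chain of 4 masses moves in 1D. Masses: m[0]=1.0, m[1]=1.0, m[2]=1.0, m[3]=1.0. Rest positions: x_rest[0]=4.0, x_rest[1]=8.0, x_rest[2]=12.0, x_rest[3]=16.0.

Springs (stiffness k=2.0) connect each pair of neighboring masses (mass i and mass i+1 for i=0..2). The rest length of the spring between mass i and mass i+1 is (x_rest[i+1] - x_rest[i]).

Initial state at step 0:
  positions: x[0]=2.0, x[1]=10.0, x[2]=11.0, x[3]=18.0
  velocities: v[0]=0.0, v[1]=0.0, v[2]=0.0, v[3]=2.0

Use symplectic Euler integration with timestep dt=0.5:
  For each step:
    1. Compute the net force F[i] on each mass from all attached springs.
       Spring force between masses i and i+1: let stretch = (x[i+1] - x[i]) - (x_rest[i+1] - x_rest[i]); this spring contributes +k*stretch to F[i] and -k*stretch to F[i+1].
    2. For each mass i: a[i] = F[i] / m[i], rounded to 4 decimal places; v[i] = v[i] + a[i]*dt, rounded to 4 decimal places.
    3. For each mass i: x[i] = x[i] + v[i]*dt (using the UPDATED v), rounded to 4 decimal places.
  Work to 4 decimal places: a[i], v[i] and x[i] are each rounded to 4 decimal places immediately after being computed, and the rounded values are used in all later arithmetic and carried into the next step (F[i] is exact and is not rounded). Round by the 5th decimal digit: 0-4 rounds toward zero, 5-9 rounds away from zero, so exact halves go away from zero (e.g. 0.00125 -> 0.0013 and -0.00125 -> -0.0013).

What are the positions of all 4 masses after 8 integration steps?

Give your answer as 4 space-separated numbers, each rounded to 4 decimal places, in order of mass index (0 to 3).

Answer: 6.6876 12.2813 11.2188 18.8126

Derivation:
Step 0: x=[2.0000 10.0000 11.0000 18.0000] v=[0.0000 0.0000 0.0000 2.0000]
Step 1: x=[4.0000 6.5000 14.0000 17.5000] v=[4.0000 -7.0000 6.0000 -1.0000]
Step 2: x=[5.2500 5.5000 15.0000 17.2500] v=[2.5000 -2.0000 2.0000 -0.5000]
Step 3: x=[4.6250 9.1250 12.3750 17.8750] v=[-1.2500 7.2500 -5.2500 1.2500]
Step 4: x=[4.2500 12.1250 10.8750 17.7500] v=[-0.7500 6.0000 -3.0000 -0.2500]
Step 5: x=[5.8125 10.5625 13.4375 16.1875] v=[3.1250 -3.1250 5.1250 -3.1250]
Step 6: x=[7.7500 8.0625 15.9375 15.2500] v=[3.8750 -5.0000 5.0000 -1.8750]
Step 7: x=[7.8438 9.3438 14.1563 16.6563] v=[0.1875 2.5625 -3.5625 2.8125]
Step 8: x=[6.6876 12.2813 11.2188 18.8126] v=[-2.3125 5.8750 -5.8750 4.3125]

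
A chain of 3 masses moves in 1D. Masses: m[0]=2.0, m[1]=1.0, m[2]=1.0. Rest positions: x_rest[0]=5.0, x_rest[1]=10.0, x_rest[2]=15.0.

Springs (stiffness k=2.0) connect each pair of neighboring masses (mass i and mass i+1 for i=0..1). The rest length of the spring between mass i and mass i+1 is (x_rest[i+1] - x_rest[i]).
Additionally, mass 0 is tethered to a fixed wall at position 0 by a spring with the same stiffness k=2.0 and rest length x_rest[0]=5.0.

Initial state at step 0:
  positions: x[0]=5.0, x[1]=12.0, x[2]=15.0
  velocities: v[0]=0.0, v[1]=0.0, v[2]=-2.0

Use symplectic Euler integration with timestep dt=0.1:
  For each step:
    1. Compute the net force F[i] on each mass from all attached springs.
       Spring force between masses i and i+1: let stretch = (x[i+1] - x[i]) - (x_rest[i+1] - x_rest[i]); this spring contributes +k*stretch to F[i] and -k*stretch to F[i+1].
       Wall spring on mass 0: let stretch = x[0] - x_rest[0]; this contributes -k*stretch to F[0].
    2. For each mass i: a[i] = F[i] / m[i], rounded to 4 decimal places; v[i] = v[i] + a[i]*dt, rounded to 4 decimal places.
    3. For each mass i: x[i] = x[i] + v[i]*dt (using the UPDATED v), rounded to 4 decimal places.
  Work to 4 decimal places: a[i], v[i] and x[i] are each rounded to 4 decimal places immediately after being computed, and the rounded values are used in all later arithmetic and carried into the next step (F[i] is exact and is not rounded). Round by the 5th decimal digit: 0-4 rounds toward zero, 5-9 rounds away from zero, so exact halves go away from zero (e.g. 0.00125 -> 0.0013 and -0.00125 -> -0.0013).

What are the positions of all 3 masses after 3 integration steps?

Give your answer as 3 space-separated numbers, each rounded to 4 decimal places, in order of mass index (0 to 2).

Step 0: x=[5.0000 12.0000 15.0000] v=[0.0000 0.0000 -2.0000]
Step 1: x=[5.0200 11.9200 14.8400] v=[0.2000 -0.8000 -1.6000]
Step 2: x=[5.0588 11.7604 14.7216] v=[0.3880 -1.5960 -1.1840]
Step 3: x=[5.1140 11.5260 14.6440] v=[0.5523 -2.3441 -0.7762]

Answer: 5.1140 11.5260 14.6440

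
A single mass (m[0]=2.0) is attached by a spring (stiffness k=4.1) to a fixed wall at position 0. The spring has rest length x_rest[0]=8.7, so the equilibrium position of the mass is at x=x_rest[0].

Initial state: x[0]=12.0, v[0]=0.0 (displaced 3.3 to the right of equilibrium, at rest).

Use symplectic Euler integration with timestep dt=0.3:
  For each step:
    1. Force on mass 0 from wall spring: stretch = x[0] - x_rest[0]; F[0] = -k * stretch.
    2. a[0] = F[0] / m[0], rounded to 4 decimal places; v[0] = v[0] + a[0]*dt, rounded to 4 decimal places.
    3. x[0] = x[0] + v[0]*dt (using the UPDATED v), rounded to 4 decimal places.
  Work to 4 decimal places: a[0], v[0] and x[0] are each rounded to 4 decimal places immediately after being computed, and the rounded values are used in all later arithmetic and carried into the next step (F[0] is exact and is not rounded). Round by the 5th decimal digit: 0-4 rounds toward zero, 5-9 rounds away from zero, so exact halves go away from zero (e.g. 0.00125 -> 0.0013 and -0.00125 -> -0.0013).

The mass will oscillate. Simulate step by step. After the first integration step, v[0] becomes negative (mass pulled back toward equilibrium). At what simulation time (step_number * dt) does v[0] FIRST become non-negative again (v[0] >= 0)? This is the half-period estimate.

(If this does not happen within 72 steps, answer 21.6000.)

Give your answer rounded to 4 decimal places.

Step 0: x=[12.0000] v=[0.0000]
Step 1: x=[11.3912] v=[-2.0295]
Step 2: x=[10.2858] v=[-3.6846]
Step 3: x=[8.8878] v=[-4.6599]
Step 4: x=[7.4552] v=[-4.7754]
Step 5: x=[6.2522] v=[-4.0099]
Step 6: x=[5.5009] v=[-2.5045]
Step 7: x=[5.3398] v=[-0.5370]
Step 8: x=[5.7987] v=[1.5295]
First v>=0 after going negative at step 8, time=2.4000

Answer: 2.4000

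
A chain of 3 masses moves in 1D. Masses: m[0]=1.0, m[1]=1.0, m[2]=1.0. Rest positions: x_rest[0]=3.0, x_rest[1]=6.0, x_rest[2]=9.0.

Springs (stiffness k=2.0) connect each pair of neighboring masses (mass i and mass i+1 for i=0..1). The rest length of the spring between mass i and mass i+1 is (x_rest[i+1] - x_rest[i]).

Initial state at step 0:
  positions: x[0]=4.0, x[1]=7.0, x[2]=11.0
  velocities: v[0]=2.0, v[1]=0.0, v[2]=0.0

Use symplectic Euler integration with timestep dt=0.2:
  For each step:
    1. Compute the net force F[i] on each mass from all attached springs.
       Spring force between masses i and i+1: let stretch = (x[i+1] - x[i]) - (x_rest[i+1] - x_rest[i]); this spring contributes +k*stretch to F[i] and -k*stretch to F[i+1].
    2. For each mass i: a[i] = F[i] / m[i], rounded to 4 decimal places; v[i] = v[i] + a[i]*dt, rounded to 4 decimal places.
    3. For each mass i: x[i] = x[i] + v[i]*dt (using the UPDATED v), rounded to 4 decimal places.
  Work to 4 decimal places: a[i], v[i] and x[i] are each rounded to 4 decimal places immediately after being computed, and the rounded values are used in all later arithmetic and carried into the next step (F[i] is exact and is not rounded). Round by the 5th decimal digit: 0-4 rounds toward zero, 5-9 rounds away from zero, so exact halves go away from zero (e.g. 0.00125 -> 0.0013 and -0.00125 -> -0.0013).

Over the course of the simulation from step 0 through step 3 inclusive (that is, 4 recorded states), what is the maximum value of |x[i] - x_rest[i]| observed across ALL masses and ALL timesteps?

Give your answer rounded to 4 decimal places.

Answer: 2.1071

Derivation:
Step 0: x=[4.0000 7.0000 11.0000] v=[2.0000 0.0000 0.0000]
Step 1: x=[4.4000 7.0800 10.9200] v=[2.0000 0.4000 -0.4000]
Step 2: x=[4.7744 7.2528 10.7728] v=[1.8720 0.8640 -0.7360]
Step 3: x=[5.1071 7.5089 10.5840] v=[1.6634 1.2806 -0.9440]
Max displacement = 2.1071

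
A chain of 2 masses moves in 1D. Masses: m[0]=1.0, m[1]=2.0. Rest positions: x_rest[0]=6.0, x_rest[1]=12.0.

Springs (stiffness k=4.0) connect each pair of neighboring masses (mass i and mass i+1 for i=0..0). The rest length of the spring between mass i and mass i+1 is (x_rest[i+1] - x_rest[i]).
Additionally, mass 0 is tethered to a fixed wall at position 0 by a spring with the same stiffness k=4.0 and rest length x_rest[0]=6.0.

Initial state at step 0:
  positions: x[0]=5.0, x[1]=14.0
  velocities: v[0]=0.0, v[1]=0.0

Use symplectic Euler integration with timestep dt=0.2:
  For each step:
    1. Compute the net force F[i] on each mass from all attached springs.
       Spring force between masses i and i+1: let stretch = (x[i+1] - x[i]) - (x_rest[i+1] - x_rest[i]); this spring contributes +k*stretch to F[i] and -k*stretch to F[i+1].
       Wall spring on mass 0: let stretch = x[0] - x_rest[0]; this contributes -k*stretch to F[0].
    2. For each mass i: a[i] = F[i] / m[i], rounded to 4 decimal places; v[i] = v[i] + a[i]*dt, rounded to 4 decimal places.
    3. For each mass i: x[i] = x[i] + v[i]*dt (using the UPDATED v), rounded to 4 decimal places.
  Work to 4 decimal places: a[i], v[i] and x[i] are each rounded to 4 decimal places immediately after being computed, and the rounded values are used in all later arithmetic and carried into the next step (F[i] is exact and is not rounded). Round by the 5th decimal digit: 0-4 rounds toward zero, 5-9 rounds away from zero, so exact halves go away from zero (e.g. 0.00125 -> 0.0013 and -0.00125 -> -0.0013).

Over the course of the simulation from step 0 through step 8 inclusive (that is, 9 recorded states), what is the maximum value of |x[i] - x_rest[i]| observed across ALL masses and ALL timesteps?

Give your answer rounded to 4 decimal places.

Step 0: x=[5.0000 14.0000] v=[0.0000 0.0000]
Step 1: x=[5.6400 13.7600] v=[3.2000 -1.2000]
Step 2: x=[6.6768 13.3504] v=[5.1840 -2.0480]
Step 3: x=[7.7131 12.8869] v=[5.1814 -2.3174]
Step 4: x=[8.3431 12.4895] v=[3.1500 -1.9869]
Step 5: x=[8.3016 12.2404] v=[-0.2074 -1.2455]
Step 6: x=[7.5621 12.1562] v=[-3.6976 -0.4210]
Step 7: x=[6.3477 12.1845] v=[-6.0720 0.1414]
Step 8: x=[5.0516 12.2258] v=[-6.4807 0.2067]
Max displacement = 2.3431

Answer: 2.3431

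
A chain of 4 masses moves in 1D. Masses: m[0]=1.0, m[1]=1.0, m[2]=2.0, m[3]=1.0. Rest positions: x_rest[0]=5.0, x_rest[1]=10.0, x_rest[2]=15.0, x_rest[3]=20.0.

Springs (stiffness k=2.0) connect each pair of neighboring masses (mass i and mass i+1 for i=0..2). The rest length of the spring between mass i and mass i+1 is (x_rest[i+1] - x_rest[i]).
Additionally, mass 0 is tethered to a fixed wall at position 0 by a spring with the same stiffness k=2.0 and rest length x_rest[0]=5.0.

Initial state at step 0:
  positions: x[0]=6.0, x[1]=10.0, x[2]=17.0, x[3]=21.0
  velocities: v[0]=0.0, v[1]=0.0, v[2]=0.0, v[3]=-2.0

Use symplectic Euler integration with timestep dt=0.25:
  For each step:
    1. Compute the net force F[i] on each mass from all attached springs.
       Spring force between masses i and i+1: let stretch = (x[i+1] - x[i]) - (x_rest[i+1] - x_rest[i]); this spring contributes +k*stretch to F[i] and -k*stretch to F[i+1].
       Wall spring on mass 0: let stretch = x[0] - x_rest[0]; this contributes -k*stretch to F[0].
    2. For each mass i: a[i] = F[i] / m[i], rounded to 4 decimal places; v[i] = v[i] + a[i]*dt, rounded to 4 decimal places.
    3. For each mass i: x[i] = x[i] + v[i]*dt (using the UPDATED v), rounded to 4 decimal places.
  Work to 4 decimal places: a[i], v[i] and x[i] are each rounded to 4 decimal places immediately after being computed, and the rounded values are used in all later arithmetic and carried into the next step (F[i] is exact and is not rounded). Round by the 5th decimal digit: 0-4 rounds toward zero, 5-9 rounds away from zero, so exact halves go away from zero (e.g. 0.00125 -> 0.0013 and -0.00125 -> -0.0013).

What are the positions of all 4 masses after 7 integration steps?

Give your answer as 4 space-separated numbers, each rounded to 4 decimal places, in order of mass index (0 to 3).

Step 0: x=[6.0000 10.0000 17.0000 21.0000] v=[0.0000 0.0000 0.0000 -2.0000]
Step 1: x=[5.7500 10.3750 16.8125 20.6250] v=[-1.0000 1.5000 -0.7500 -1.5000]
Step 2: x=[5.3594 10.9766 16.4609 20.3984] v=[-1.5625 2.4063 -1.4063 -0.9063]
Step 3: x=[5.0010 11.5616 16.0127 20.3046] v=[-1.4336 2.3399 -1.7930 -0.3751]
Step 4: x=[4.8376 11.8829 15.5545 20.2993] v=[-0.6538 1.2852 -1.8328 -0.0211]
Step 5: x=[4.9501 11.7825 15.1634 20.3259] v=[0.4501 -0.4017 -1.5645 0.1065]
Step 6: x=[5.2979 11.2506 14.8836 20.3322] v=[1.3913 -2.1275 -1.1191 0.0253]
Step 7: x=[5.7276 10.4288 14.7173 20.2825] v=[1.7187 -3.2874 -0.6652 -0.1990]

Answer: 5.7276 10.4288 14.7173 20.2825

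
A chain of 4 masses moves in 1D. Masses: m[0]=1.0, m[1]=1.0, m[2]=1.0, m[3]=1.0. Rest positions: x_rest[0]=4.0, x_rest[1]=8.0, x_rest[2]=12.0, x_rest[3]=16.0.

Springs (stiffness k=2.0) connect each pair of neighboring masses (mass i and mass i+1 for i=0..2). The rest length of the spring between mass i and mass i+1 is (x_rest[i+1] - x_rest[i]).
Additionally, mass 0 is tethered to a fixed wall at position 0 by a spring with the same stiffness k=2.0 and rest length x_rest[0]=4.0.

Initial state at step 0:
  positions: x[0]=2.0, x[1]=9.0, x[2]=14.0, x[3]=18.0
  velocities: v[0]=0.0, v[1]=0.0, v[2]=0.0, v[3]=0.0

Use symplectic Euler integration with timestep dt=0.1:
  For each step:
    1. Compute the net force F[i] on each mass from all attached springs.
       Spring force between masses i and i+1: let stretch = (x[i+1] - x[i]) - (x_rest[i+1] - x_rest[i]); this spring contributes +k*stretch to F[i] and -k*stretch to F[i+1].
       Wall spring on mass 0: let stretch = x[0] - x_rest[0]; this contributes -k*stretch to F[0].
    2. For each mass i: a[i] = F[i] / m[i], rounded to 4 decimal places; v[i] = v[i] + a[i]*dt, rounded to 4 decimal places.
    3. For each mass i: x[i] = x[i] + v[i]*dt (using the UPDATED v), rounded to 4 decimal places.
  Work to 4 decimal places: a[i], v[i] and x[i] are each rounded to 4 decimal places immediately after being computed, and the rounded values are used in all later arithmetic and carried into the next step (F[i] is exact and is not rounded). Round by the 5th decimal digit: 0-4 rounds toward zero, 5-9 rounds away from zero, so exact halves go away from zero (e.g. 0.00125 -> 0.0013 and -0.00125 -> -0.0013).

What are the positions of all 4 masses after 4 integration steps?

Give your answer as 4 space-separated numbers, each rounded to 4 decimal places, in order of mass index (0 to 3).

Answer: 2.9298 8.6465 13.8004 17.9941

Derivation:
Step 0: x=[2.0000 9.0000 14.0000 18.0000] v=[0.0000 0.0000 0.0000 0.0000]
Step 1: x=[2.1000 8.9600 13.9800 18.0000] v=[1.0000 -0.4000 -0.2000 0.0000]
Step 2: x=[2.2952 8.8832 13.9400 17.9996] v=[1.9520 -0.7680 -0.4000 -0.0040]
Step 3: x=[2.5763 8.7758 13.8801 17.9980] v=[2.8106 -1.0742 -0.5994 -0.0159]
Step 4: x=[2.9298 8.6465 13.8004 17.9941] v=[3.5352 -1.2932 -0.7967 -0.0395]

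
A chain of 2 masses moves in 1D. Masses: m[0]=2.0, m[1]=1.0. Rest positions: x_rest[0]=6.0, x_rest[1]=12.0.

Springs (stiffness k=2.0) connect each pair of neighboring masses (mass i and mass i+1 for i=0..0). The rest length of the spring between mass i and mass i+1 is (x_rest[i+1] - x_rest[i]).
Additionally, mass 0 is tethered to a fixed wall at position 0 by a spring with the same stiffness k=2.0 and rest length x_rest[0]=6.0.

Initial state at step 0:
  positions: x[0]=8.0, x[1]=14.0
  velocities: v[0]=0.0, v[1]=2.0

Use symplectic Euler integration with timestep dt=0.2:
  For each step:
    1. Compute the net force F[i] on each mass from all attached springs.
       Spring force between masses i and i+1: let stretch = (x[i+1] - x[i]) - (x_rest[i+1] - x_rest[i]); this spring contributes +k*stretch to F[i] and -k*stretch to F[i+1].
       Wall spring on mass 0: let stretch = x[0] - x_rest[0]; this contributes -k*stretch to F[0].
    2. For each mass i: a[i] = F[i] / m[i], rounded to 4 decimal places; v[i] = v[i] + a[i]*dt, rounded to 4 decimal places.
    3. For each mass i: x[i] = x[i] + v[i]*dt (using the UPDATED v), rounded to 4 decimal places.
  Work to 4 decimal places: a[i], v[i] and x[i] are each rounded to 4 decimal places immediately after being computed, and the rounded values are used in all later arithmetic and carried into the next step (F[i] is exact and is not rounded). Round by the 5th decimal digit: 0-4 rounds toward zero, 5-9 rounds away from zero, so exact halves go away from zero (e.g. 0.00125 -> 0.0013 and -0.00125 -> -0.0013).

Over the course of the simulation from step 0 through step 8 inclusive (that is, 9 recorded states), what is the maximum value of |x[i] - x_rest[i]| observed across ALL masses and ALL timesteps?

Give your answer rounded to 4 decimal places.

Step 0: x=[8.0000 14.0000] v=[0.0000 2.0000]
Step 1: x=[7.9200 14.4000] v=[-0.4000 2.0000]
Step 2: x=[7.7824 14.7616] v=[-0.6880 1.8080]
Step 3: x=[7.6127 15.0449] v=[-0.8486 1.4163]
Step 4: x=[7.4358 15.2136] v=[-0.8847 0.8434]
Step 5: x=[7.2725 15.2401] v=[-0.8163 0.1323]
Step 6: x=[7.1370 15.1092] v=[-0.6773 -0.6547]
Step 7: x=[7.0349 14.8205] v=[-0.5103 -1.4436]
Step 8: x=[6.9629 14.3889] v=[-0.3602 -2.1578]
Max displacement = 3.2401

Answer: 3.2401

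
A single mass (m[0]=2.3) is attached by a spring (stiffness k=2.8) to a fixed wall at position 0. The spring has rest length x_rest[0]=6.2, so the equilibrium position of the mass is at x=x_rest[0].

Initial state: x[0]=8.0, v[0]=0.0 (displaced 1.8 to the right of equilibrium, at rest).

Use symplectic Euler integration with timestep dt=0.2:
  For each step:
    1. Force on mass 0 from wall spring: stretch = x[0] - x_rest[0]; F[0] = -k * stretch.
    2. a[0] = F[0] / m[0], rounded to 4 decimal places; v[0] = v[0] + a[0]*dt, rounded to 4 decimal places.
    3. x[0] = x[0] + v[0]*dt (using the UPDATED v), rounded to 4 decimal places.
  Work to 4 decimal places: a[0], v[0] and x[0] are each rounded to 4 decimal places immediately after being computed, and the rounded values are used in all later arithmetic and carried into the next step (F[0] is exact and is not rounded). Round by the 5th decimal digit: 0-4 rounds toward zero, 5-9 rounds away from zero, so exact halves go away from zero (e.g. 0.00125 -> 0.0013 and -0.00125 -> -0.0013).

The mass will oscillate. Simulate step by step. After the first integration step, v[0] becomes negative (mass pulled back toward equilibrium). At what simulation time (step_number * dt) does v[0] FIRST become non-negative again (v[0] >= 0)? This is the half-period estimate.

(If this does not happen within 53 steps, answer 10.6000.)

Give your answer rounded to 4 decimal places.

Step 0: x=[8.0000] v=[0.0000]
Step 1: x=[7.9123] v=[-0.4383]
Step 2: x=[7.7413] v=[-0.8552]
Step 3: x=[7.4952] v=[-1.2305]
Step 4: x=[7.1860] v=[-1.5459]
Step 5: x=[6.8288] v=[-1.7860]
Step 6: x=[6.4410] v=[-1.9391]
Step 7: x=[6.0414] v=[-1.9978]
Step 8: x=[5.6496] v=[-1.9592]
Step 9: x=[5.2846] v=[-1.8252]
Step 10: x=[4.9641] v=[-1.6023]
Step 11: x=[4.7038] v=[-1.3014]
Step 12: x=[4.5164] v=[-0.9371]
Step 13: x=[4.4110] v=[-0.5272]
Step 14: x=[4.3927] v=[-0.0916]
Step 15: x=[4.4624] v=[0.3484]
First v>=0 after going negative at step 15, time=3.0000

Answer: 3.0000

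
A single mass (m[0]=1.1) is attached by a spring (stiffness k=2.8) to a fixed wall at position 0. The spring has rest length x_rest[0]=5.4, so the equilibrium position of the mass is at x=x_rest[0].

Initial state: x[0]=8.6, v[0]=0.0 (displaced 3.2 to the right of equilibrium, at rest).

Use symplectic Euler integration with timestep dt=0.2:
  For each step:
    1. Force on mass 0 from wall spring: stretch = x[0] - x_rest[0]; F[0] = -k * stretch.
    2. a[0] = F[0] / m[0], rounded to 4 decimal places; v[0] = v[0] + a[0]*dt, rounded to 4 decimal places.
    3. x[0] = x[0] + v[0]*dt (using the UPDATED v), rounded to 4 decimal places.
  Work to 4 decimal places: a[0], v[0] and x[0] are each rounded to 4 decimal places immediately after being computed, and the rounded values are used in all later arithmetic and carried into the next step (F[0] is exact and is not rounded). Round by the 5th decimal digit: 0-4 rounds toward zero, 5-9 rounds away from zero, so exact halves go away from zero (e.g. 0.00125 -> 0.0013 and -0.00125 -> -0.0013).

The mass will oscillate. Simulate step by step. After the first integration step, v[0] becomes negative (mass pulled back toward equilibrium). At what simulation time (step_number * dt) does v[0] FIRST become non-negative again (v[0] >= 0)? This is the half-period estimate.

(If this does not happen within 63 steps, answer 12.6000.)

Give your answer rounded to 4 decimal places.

Step 0: x=[8.6000] v=[0.0000]
Step 1: x=[8.2742] v=[-1.6291]
Step 2: x=[7.6557] v=[-3.0923]
Step 3: x=[6.8076] v=[-4.2407]
Step 4: x=[5.8161] v=[-4.9573]
Step 5: x=[4.7823] v=[-5.1691]
Step 6: x=[3.8114] v=[-4.8546]
Step 7: x=[3.0022] v=[-4.0459]
Step 8: x=[2.4372] v=[-2.8252]
Step 9: x=[2.1738] v=[-1.3169]
Step 10: x=[2.2389] v=[0.3255]
First v>=0 after going negative at step 10, time=2.0000

Answer: 2.0000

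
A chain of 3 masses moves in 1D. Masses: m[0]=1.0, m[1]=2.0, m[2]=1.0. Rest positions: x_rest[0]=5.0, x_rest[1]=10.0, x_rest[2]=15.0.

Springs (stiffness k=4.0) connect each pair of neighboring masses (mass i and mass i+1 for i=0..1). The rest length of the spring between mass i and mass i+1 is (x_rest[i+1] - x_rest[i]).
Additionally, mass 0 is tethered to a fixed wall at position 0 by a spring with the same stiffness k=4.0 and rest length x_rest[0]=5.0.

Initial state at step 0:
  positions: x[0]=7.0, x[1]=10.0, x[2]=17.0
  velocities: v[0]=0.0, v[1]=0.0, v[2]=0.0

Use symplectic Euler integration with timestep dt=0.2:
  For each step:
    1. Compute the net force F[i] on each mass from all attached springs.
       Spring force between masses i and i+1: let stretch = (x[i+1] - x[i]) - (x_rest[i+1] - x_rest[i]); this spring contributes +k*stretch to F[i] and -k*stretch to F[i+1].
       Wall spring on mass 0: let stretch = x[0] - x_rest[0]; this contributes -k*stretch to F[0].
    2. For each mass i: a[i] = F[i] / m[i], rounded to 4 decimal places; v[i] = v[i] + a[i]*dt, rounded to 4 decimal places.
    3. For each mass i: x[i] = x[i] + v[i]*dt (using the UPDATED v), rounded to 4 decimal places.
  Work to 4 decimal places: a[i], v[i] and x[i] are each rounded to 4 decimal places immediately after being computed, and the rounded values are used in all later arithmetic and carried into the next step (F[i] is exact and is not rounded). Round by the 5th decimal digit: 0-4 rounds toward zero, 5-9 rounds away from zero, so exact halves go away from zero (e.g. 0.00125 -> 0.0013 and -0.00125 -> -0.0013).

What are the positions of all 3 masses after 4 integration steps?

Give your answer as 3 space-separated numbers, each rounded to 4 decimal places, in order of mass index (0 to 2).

Step 0: x=[7.0000 10.0000 17.0000] v=[0.0000 0.0000 0.0000]
Step 1: x=[6.3600 10.3200 16.6800] v=[-3.2000 1.6000 -1.6000]
Step 2: x=[5.3360 10.8320 16.1424] v=[-5.1200 2.5600 -2.6880]
Step 3: x=[4.3376 11.3292 15.5551] v=[-4.9920 2.4858 -2.9363]
Step 4: x=[3.7638 11.6051 15.0917] v=[-2.8688 1.3795 -2.3170]

Answer: 3.7638 11.6051 15.0917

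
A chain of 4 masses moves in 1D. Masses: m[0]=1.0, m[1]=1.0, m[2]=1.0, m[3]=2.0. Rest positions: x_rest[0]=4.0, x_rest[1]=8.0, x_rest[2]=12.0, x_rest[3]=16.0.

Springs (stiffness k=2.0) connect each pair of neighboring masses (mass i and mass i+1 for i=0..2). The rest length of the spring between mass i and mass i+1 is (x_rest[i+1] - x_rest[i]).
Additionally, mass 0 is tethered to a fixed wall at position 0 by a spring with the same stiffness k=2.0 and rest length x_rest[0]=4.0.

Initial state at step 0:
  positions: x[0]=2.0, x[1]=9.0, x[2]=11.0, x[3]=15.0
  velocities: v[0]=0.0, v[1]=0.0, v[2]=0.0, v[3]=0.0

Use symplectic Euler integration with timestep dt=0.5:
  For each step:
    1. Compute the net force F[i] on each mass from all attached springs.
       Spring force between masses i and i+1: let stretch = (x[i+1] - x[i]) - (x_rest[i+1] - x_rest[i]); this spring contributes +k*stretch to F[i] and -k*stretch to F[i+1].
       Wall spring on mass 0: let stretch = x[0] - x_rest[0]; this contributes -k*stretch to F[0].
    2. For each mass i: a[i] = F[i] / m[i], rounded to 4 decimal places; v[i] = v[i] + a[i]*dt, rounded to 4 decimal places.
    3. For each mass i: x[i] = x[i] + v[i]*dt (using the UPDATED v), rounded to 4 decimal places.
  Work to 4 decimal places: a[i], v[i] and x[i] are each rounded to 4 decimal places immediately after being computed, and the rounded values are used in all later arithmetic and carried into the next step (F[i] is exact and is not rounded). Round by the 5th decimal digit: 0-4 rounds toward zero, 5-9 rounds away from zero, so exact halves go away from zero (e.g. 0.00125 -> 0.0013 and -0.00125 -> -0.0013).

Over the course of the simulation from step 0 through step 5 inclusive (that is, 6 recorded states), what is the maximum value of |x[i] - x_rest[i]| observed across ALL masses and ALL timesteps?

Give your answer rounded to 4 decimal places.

Step 0: x=[2.0000 9.0000 11.0000 15.0000] v=[0.0000 0.0000 0.0000 0.0000]
Step 1: x=[4.5000 6.5000 12.0000 15.0000] v=[5.0000 -5.0000 2.0000 0.0000]
Step 2: x=[5.7500 5.7500 11.7500 15.2500] v=[2.5000 -1.5000 -0.5000 0.5000]
Step 3: x=[4.1250 8.0000 10.2500 15.6250] v=[-3.2500 4.5000 -3.0000 0.7500]
Step 4: x=[2.3750 9.4375 10.3125 15.6563] v=[-3.5000 2.8750 0.1250 0.0625]
Step 5: x=[2.9688 7.7813 12.6094 15.3516] v=[1.1875 -3.3125 4.5938 -0.6094]
Max displacement = 2.2500

Answer: 2.2500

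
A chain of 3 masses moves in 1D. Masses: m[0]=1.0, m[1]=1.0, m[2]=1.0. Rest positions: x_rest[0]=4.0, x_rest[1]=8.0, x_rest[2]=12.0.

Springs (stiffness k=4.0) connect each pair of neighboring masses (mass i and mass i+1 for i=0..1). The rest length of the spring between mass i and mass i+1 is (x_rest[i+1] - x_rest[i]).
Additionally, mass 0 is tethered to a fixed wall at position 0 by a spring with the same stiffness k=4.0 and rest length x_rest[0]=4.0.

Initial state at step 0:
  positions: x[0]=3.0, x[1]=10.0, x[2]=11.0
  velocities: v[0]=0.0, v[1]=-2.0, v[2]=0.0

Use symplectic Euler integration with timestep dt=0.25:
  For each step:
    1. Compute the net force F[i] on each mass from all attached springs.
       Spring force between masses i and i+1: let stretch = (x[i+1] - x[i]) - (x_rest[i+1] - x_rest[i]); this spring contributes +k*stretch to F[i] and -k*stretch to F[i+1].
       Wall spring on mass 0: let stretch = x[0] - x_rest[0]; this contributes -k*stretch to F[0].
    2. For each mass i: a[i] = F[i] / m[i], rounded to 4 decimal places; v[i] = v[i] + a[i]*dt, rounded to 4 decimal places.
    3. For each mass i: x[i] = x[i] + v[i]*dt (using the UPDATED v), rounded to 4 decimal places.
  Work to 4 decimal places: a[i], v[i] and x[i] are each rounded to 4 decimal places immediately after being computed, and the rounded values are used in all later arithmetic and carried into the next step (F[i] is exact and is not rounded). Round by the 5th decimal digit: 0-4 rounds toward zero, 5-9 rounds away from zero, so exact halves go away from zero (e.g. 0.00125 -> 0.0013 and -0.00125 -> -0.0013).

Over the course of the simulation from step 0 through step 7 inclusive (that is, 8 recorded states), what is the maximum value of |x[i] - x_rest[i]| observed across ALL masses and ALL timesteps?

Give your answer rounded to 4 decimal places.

Step 0: x=[3.0000 10.0000 11.0000] v=[0.0000 -2.0000 0.0000]
Step 1: x=[4.0000 8.0000 11.7500] v=[4.0000 -8.0000 3.0000]
Step 2: x=[5.0000 5.9375 12.5625] v=[4.0000 -8.2500 3.2500]
Step 3: x=[4.9844 5.2969 12.7188] v=[-0.0625 -2.5625 0.6250]
Step 4: x=[3.8008 6.4336 12.0196] v=[-4.7344 4.5469 -2.7969]
Step 5: x=[2.3252 8.3086 10.9239] v=[-5.9024 7.5001 -4.3829]
Step 6: x=[1.7642 9.3416 10.1744] v=[-2.2442 4.1320 -2.9982]
Step 7: x=[2.6565 8.6885 10.2167] v=[3.5690 -2.6126 0.1690]
Max displacement = 2.7031

Answer: 2.7031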